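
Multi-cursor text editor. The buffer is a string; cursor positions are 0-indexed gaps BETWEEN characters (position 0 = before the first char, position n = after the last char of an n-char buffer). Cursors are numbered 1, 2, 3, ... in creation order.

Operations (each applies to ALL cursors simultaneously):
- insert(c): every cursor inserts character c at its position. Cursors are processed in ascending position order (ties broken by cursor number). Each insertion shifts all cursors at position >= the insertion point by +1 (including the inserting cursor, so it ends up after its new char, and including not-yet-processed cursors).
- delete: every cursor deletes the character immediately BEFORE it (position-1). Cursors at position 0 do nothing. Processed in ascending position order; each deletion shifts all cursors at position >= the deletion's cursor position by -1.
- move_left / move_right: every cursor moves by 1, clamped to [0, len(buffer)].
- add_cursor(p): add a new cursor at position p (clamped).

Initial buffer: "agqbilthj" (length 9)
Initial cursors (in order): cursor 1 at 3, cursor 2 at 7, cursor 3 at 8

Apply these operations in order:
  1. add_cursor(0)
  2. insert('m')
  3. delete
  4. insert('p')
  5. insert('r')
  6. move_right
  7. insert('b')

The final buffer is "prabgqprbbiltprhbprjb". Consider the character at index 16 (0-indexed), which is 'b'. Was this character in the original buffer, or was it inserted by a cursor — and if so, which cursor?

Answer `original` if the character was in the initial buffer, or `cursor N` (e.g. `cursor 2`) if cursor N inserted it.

After op 1 (add_cursor(0)): buffer="agqbilthj" (len 9), cursors c4@0 c1@3 c2@7 c3@8, authorship .........
After op 2 (insert('m')): buffer="magqmbiltmhmj" (len 13), cursors c4@1 c1@5 c2@10 c3@12, authorship 4...1....2.3.
After op 3 (delete): buffer="agqbilthj" (len 9), cursors c4@0 c1@3 c2@7 c3@8, authorship .........
After op 4 (insert('p')): buffer="pagqpbiltphpj" (len 13), cursors c4@1 c1@5 c2@10 c3@12, authorship 4...1....2.3.
After op 5 (insert('r')): buffer="pragqprbiltprhprj" (len 17), cursors c4@2 c1@7 c2@13 c3@16, authorship 44...11....22.33.
After op 6 (move_right): buffer="pragqprbiltprhprj" (len 17), cursors c4@3 c1@8 c2@14 c3@17, authorship 44...11....22.33.
After op 7 (insert('b')): buffer="prabgqprbbiltprhbprjb" (len 21), cursors c4@4 c1@10 c2@17 c3@21, authorship 44.4..11.1...22.233.3
Authorship (.=original, N=cursor N): 4 4 . 4 . . 1 1 . 1 . . . 2 2 . 2 3 3 . 3
Index 16: author = 2

Answer: cursor 2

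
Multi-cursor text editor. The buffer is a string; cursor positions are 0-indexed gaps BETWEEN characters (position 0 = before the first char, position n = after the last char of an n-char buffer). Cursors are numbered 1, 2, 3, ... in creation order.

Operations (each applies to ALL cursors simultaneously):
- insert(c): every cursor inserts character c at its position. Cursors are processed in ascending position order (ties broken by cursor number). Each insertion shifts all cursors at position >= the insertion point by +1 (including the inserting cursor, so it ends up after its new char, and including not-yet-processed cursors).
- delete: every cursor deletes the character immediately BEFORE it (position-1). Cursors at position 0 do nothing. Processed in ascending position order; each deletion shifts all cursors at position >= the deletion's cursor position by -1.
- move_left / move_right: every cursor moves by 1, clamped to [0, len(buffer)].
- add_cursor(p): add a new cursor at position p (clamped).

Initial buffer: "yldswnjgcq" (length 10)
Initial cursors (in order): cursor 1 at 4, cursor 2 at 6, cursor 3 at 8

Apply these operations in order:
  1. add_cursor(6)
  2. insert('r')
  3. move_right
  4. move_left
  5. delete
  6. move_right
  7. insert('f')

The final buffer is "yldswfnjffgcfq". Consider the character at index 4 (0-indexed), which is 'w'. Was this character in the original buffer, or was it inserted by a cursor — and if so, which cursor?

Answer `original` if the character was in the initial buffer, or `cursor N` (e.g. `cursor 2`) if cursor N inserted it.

Answer: original

Derivation:
After op 1 (add_cursor(6)): buffer="yldswnjgcq" (len 10), cursors c1@4 c2@6 c4@6 c3@8, authorship ..........
After op 2 (insert('r')): buffer="yldsrwnrrjgrcq" (len 14), cursors c1@5 c2@9 c4@9 c3@12, authorship ....1..24..3..
After op 3 (move_right): buffer="yldsrwnrrjgrcq" (len 14), cursors c1@6 c2@10 c4@10 c3@13, authorship ....1..24..3..
After op 4 (move_left): buffer="yldsrwnrrjgrcq" (len 14), cursors c1@5 c2@9 c4@9 c3@12, authorship ....1..24..3..
After op 5 (delete): buffer="yldswnjgcq" (len 10), cursors c1@4 c2@6 c4@6 c3@8, authorship ..........
After op 6 (move_right): buffer="yldswnjgcq" (len 10), cursors c1@5 c2@7 c4@7 c3@9, authorship ..........
After op 7 (insert('f')): buffer="yldswfnjffgcfq" (len 14), cursors c1@6 c2@10 c4@10 c3@13, authorship .....1..24..3.
Authorship (.=original, N=cursor N): . . . . . 1 . . 2 4 . . 3 .
Index 4: author = original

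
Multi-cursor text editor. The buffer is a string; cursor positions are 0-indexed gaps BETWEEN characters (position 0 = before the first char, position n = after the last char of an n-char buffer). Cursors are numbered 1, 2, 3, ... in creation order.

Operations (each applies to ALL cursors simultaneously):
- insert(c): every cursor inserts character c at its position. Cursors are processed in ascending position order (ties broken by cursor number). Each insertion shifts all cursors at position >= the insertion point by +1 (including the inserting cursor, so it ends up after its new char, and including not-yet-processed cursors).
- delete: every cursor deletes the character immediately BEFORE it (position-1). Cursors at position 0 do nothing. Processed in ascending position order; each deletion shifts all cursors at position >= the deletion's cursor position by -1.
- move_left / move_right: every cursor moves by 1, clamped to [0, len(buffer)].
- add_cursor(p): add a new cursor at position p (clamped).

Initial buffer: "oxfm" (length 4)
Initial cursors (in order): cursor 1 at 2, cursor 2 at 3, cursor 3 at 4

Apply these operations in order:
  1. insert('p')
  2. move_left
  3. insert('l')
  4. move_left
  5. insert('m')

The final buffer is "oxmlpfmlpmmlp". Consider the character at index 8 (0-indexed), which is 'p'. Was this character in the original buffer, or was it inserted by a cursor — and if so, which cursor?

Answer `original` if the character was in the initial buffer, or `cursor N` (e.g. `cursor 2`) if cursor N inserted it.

After op 1 (insert('p')): buffer="oxpfpmp" (len 7), cursors c1@3 c2@5 c3@7, authorship ..1.2.3
After op 2 (move_left): buffer="oxpfpmp" (len 7), cursors c1@2 c2@4 c3@6, authorship ..1.2.3
After op 3 (insert('l')): buffer="oxlpflpmlp" (len 10), cursors c1@3 c2@6 c3@9, authorship ..11.22.33
After op 4 (move_left): buffer="oxlpflpmlp" (len 10), cursors c1@2 c2@5 c3@8, authorship ..11.22.33
After op 5 (insert('m')): buffer="oxmlpfmlpmmlp" (len 13), cursors c1@3 c2@7 c3@11, authorship ..111.222.333
Authorship (.=original, N=cursor N): . . 1 1 1 . 2 2 2 . 3 3 3
Index 8: author = 2

Answer: cursor 2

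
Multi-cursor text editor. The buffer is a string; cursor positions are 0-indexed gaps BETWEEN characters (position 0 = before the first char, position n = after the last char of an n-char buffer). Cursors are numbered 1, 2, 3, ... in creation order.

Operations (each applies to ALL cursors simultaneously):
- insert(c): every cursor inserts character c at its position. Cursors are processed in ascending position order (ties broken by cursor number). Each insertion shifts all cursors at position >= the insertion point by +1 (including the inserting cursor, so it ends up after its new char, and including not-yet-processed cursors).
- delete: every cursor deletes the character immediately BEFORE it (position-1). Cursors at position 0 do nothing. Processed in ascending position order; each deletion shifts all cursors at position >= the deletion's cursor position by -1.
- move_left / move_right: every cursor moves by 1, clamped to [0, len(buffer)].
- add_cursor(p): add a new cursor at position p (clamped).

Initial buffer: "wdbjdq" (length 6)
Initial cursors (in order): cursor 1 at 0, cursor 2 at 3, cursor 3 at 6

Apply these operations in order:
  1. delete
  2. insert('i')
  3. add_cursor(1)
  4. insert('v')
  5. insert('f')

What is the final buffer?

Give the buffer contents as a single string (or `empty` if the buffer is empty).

After op 1 (delete): buffer="wdjd" (len 4), cursors c1@0 c2@2 c3@4, authorship ....
After op 2 (insert('i')): buffer="iwdijdi" (len 7), cursors c1@1 c2@4 c3@7, authorship 1..2..3
After op 3 (add_cursor(1)): buffer="iwdijdi" (len 7), cursors c1@1 c4@1 c2@4 c3@7, authorship 1..2..3
After op 4 (insert('v')): buffer="ivvwdivjdiv" (len 11), cursors c1@3 c4@3 c2@7 c3@11, authorship 114..22..33
After op 5 (insert('f')): buffer="ivvffwdivfjdivf" (len 15), cursors c1@5 c4@5 c2@10 c3@15, authorship 11414..222..333

Answer: ivvffwdivfjdivf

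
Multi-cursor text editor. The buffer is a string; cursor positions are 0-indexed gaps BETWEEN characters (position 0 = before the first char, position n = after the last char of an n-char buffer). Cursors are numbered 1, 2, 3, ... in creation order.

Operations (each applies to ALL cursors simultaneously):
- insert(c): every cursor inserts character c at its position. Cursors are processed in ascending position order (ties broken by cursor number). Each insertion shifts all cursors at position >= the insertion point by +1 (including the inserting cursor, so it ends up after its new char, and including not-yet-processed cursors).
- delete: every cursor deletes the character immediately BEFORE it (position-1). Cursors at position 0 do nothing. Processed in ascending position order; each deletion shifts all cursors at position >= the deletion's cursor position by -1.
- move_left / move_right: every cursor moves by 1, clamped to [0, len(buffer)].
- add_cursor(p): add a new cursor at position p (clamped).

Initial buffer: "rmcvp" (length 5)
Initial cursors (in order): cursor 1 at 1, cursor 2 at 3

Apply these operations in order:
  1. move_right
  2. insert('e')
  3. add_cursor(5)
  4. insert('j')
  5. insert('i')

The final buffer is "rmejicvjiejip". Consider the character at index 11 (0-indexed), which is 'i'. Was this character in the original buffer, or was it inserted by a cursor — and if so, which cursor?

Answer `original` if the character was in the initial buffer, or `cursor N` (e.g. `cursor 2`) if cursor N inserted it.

Answer: cursor 2

Derivation:
After op 1 (move_right): buffer="rmcvp" (len 5), cursors c1@2 c2@4, authorship .....
After op 2 (insert('e')): buffer="rmecvep" (len 7), cursors c1@3 c2@6, authorship ..1..2.
After op 3 (add_cursor(5)): buffer="rmecvep" (len 7), cursors c1@3 c3@5 c2@6, authorship ..1..2.
After op 4 (insert('j')): buffer="rmejcvjejp" (len 10), cursors c1@4 c3@7 c2@9, authorship ..11..322.
After op 5 (insert('i')): buffer="rmejicvjiejip" (len 13), cursors c1@5 c3@9 c2@12, authorship ..111..33222.
Authorship (.=original, N=cursor N): . . 1 1 1 . . 3 3 2 2 2 .
Index 11: author = 2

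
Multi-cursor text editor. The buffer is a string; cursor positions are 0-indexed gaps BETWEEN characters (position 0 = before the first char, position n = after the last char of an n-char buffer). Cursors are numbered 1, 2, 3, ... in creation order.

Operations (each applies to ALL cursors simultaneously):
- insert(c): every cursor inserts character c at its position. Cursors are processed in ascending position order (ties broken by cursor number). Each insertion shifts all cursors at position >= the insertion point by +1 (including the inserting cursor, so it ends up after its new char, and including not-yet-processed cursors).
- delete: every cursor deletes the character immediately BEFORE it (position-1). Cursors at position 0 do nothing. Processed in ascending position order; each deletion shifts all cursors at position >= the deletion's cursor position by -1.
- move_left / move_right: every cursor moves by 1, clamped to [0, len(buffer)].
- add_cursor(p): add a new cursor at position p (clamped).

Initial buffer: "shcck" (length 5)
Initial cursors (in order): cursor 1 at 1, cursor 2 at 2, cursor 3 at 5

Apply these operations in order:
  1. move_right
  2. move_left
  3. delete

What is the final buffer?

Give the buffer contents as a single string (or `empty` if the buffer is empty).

After op 1 (move_right): buffer="shcck" (len 5), cursors c1@2 c2@3 c3@5, authorship .....
After op 2 (move_left): buffer="shcck" (len 5), cursors c1@1 c2@2 c3@4, authorship .....
After op 3 (delete): buffer="ck" (len 2), cursors c1@0 c2@0 c3@1, authorship ..

Answer: ck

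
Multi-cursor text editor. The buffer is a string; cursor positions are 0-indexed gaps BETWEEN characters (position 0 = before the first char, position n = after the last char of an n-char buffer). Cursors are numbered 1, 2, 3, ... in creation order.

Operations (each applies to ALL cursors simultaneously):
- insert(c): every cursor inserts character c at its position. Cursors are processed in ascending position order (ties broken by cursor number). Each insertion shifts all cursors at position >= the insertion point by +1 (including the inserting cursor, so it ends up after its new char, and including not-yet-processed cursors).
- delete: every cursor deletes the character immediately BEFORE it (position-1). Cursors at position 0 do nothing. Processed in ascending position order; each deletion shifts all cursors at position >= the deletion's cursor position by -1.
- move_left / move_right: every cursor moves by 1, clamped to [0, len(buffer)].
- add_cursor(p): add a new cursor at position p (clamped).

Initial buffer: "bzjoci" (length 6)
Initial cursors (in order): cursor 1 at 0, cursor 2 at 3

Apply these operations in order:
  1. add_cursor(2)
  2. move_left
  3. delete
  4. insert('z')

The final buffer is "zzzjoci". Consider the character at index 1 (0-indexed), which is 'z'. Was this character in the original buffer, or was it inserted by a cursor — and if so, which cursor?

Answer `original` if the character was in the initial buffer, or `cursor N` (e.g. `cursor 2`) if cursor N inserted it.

Answer: cursor 2

Derivation:
After op 1 (add_cursor(2)): buffer="bzjoci" (len 6), cursors c1@0 c3@2 c2@3, authorship ......
After op 2 (move_left): buffer="bzjoci" (len 6), cursors c1@0 c3@1 c2@2, authorship ......
After op 3 (delete): buffer="joci" (len 4), cursors c1@0 c2@0 c3@0, authorship ....
After op 4 (insert('z')): buffer="zzzjoci" (len 7), cursors c1@3 c2@3 c3@3, authorship 123....
Authorship (.=original, N=cursor N): 1 2 3 . . . .
Index 1: author = 2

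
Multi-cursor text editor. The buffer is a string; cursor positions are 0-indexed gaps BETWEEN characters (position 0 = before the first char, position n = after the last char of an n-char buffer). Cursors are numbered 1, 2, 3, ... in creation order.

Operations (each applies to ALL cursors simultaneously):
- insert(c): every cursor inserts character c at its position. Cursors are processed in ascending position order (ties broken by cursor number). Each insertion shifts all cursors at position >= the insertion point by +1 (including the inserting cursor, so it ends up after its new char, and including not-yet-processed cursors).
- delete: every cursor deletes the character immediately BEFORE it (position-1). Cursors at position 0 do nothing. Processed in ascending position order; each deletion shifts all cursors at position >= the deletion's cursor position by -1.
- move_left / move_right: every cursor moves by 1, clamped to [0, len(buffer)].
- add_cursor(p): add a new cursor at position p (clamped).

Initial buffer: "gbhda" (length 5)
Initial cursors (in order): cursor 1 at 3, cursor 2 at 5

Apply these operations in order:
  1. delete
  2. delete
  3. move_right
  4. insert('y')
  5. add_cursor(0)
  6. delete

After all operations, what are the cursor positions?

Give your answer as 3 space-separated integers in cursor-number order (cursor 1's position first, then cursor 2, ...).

After op 1 (delete): buffer="gbd" (len 3), cursors c1@2 c2@3, authorship ...
After op 2 (delete): buffer="g" (len 1), cursors c1@1 c2@1, authorship .
After op 3 (move_right): buffer="g" (len 1), cursors c1@1 c2@1, authorship .
After op 4 (insert('y')): buffer="gyy" (len 3), cursors c1@3 c2@3, authorship .12
After op 5 (add_cursor(0)): buffer="gyy" (len 3), cursors c3@0 c1@3 c2@3, authorship .12
After op 6 (delete): buffer="g" (len 1), cursors c3@0 c1@1 c2@1, authorship .

Answer: 1 1 0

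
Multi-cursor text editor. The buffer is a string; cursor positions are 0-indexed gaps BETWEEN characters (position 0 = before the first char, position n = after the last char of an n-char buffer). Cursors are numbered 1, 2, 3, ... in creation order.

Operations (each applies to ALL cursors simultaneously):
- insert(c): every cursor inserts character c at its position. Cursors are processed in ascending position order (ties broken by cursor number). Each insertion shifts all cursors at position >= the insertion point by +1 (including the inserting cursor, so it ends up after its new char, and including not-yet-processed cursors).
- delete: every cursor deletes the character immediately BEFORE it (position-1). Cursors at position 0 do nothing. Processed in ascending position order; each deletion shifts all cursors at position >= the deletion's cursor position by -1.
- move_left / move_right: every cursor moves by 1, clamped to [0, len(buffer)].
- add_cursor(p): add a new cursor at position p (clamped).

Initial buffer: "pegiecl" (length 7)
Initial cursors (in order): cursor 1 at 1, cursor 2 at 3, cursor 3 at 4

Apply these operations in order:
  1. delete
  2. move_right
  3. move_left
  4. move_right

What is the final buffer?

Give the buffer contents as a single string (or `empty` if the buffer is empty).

After op 1 (delete): buffer="eecl" (len 4), cursors c1@0 c2@1 c3@1, authorship ....
After op 2 (move_right): buffer="eecl" (len 4), cursors c1@1 c2@2 c3@2, authorship ....
After op 3 (move_left): buffer="eecl" (len 4), cursors c1@0 c2@1 c3@1, authorship ....
After op 4 (move_right): buffer="eecl" (len 4), cursors c1@1 c2@2 c3@2, authorship ....

Answer: eecl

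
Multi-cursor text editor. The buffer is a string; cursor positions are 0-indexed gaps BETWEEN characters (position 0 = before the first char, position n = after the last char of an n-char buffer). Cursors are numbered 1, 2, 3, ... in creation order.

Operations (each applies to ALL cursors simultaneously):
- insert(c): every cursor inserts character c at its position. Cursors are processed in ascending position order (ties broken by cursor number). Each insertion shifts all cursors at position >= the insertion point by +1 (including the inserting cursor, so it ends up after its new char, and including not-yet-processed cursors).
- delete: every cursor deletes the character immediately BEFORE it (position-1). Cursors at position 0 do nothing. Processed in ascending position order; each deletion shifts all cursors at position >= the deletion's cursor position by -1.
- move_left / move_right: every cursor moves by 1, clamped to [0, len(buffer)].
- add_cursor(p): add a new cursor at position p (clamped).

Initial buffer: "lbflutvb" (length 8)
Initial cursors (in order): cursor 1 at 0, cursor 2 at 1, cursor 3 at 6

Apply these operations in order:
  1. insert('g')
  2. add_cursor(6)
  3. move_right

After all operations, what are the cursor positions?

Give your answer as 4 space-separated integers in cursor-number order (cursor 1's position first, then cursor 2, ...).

Answer: 2 4 10 7

Derivation:
After op 1 (insert('g')): buffer="glgbflutgvb" (len 11), cursors c1@1 c2@3 c3@9, authorship 1.2.....3..
After op 2 (add_cursor(6)): buffer="glgbflutgvb" (len 11), cursors c1@1 c2@3 c4@6 c3@9, authorship 1.2.....3..
After op 3 (move_right): buffer="glgbflutgvb" (len 11), cursors c1@2 c2@4 c4@7 c3@10, authorship 1.2.....3..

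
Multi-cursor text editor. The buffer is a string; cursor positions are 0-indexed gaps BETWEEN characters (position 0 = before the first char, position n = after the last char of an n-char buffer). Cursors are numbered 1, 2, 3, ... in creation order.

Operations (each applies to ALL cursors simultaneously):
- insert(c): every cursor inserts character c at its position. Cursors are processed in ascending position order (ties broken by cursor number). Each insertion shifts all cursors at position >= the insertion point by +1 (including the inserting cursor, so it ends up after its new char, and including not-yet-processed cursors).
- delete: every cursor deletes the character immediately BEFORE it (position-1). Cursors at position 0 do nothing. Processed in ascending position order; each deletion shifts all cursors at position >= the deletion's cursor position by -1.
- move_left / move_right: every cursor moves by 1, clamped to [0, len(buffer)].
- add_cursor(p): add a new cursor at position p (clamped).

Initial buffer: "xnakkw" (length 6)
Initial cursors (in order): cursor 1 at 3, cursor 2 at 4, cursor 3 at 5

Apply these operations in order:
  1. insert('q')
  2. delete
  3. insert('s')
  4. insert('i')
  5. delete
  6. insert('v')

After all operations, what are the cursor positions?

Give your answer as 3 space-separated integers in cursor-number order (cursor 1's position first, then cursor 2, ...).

Answer: 5 8 11

Derivation:
After op 1 (insert('q')): buffer="xnaqkqkqw" (len 9), cursors c1@4 c2@6 c3@8, authorship ...1.2.3.
After op 2 (delete): buffer="xnakkw" (len 6), cursors c1@3 c2@4 c3@5, authorship ......
After op 3 (insert('s')): buffer="xnasksksw" (len 9), cursors c1@4 c2@6 c3@8, authorship ...1.2.3.
After op 4 (insert('i')): buffer="xnasiksiksiw" (len 12), cursors c1@5 c2@8 c3@11, authorship ...11.22.33.
After op 5 (delete): buffer="xnasksksw" (len 9), cursors c1@4 c2@6 c3@8, authorship ...1.2.3.
After op 6 (insert('v')): buffer="xnasvksvksvw" (len 12), cursors c1@5 c2@8 c3@11, authorship ...11.22.33.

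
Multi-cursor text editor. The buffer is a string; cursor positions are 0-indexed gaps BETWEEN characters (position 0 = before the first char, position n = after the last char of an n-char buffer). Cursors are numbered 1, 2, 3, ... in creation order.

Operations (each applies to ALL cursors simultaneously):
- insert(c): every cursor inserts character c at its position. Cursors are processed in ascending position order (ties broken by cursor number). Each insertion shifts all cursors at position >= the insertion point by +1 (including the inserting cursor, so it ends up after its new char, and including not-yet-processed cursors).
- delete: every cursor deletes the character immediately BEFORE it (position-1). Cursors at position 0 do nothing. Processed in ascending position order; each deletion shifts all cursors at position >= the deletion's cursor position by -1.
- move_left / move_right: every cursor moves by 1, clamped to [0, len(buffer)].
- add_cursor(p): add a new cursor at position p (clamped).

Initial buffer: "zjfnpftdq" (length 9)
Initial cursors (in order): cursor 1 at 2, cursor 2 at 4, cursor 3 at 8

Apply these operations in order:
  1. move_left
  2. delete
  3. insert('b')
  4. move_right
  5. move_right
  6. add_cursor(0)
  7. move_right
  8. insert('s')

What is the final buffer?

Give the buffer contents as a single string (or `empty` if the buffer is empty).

Answer: bsjbnspfsbdqs

Derivation:
After op 1 (move_left): buffer="zjfnpftdq" (len 9), cursors c1@1 c2@3 c3@7, authorship .........
After op 2 (delete): buffer="jnpfdq" (len 6), cursors c1@0 c2@1 c3@4, authorship ......
After op 3 (insert('b')): buffer="bjbnpfbdq" (len 9), cursors c1@1 c2@3 c3@7, authorship 1.2...3..
After op 4 (move_right): buffer="bjbnpfbdq" (len 9), cursors c1@2 c2@4 c3@8, authorship 1.2...3..
After op 5 (move_right): buffer="bjbnpfbdq" (len 9), cursors c1@3 c2@5 c3@9, authorship 1.2...3..
After op 6 (add_cursor(0)): buffer="bjbnpfbdq" (len 9), cursors c4@0 c1@3 c2@5 c3@9, authorship 1.2...3..
After op 7 (move_right): buffer="bjbnpfbdq" (len 9), cursors c4@1 c1@4 c2@6 c3@9, authorship 1.2...3..
After op 8 (insert('s')): buffer="bsjbnspfsbdqs" (len 13), cursors c4@2 c1@6 c2@9 c3@13, authorship 14.2.1..23..3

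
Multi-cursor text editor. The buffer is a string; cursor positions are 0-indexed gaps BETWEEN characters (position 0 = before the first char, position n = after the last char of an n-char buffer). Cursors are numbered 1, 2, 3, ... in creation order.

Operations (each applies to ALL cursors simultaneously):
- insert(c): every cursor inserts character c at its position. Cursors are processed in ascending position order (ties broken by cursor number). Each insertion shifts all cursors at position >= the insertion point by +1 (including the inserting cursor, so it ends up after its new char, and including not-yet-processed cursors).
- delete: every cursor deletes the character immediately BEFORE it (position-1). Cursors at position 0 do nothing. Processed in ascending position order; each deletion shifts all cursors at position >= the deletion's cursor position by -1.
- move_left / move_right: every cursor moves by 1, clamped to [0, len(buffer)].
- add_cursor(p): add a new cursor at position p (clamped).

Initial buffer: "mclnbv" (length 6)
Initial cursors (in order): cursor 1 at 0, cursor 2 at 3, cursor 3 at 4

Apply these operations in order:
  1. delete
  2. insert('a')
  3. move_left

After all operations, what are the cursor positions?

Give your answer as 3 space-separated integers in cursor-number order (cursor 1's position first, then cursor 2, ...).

Answer: 0 4 4

Derivation:
After op 1 (delete): buffer="mcbv" (len 4), cursors c1@0 c2@2 c3@2, authorship ....
After op 2 (insert('a')): buffer="amcaabv" (len 7), cursors c1@1 c2@5 c3@5, authorship 1..23..
After op 3 (move_left): buffer="amcaabv" (len 7), cursors c1@0 c2@4 c3@4, authorship 1..23..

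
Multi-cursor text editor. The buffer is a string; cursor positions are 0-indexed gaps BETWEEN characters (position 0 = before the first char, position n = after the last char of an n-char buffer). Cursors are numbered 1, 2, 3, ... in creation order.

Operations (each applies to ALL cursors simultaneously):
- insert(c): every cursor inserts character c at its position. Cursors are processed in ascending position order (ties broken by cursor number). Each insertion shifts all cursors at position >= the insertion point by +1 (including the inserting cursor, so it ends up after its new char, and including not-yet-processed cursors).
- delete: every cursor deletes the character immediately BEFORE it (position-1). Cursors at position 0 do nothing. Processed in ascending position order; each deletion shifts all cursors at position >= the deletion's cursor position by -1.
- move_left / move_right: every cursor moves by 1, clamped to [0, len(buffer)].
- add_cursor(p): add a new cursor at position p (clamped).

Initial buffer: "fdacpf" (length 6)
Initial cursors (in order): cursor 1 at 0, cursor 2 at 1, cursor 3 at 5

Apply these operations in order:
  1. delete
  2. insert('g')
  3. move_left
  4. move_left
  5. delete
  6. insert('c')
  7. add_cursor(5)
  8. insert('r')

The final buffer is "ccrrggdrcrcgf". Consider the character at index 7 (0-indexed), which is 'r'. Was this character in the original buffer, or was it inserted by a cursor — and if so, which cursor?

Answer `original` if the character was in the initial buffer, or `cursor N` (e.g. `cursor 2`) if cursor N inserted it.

Answer: cursor 4

Derivation:
After op 1 (delete): buffer="dacf" (len 4), cursors c1@0 c2@0 c3@3, authorship ....
After op 2 (insert('g')): buffer="ggdacgf" (len 7), cursors c1@2 c2@2 c3@6, authorship 12...3.
After op 3 (move_left): buffer="ggdacgf" (len 7), cursors c1@1 c2@1 c3@5, authorship 12...3.
After op 4 (move_left): buffer="ggdacgf" (len 7), cursors c1@0 c2@0 c3@4, authorship 12...3.
After op 5 (delete): buffer="ggdcgf" (len 6), cursors c1@0 c2@0 c3@3, authorship 12..3.
After op 6 (insert('c')): buffer="ccggdccgf" (len 9), cursors c1@2 c2@2 c3@6, authorship 1212.3.3.
After op 7 (add_cursor(5)): buffer="ccggdccgf" (len 9), cursors c1@2 c2@2 c4@5 c3@6, authorship 1212.3.3.
After op 8 (insert('r')): buffer="ccrrggdrcrcgf" (len 13), cursors c1@4 c2@4 c4@8 c3@10, authorship 121212.433.3.
Authorship (.=original, N=cursor N): 1 2 1 2 1 2 . 4 3 3 . 3 .
Index 7: author = 4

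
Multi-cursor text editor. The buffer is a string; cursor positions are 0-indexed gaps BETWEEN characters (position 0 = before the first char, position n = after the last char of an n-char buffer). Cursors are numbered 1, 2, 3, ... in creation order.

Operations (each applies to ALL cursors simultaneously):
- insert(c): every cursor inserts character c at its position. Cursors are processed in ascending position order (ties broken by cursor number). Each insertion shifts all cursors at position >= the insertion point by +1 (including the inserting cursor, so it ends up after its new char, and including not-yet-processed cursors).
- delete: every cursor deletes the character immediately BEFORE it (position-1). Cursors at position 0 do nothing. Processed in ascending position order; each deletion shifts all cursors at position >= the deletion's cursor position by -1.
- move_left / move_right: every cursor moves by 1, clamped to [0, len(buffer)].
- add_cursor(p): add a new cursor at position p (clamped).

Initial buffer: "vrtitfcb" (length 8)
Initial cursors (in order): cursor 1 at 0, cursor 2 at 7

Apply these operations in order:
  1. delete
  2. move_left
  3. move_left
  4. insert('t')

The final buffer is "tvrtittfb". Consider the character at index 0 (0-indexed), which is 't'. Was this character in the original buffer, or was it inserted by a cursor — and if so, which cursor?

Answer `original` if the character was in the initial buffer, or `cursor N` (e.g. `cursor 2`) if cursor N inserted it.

After op 1 (delete): buffer="vrtitfb" (len 7), cursors c1@0 c2@6, authorship .......
After op 2 (move_left): buffer="vrtitfb" (len 7), cursors c1@0 c2@5, authorship .......
After op 3 (move_left): buffer="vrtitfb" (len 7), cursors c1@0 c2@4, authorship .......
After op 4 (insert('t')): buffer="tvrtittfb" (len 9), cursors c1@1 c2@6, authorship 1....2...
Authorship (.=original, N=cursor N): 1 . . . . 2 . . .
Index 0: author = 1

Answer: cursor 1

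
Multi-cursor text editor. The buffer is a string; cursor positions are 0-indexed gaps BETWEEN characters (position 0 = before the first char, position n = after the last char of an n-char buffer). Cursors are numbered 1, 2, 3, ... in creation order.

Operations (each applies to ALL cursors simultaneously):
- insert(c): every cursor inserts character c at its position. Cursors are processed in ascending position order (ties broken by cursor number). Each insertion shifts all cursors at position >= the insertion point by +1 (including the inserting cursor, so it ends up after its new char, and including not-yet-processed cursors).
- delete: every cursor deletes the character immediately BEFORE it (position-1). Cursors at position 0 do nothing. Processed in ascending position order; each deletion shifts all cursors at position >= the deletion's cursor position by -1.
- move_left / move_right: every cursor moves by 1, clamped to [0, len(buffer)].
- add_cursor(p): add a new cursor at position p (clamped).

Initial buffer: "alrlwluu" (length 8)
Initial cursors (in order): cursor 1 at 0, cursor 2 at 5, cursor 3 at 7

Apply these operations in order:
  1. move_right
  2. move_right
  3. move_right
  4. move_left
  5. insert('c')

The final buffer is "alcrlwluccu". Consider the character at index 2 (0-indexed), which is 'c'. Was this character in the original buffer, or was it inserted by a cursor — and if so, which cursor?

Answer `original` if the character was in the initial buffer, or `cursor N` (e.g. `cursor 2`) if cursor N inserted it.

After op 1 (move_right): buffer="alrlwluu" (len 8), cursors c1@1 c2@6 c3@8, authorship ........
After op 2 (move_right): buffer="alrlwluu" (len 8), cursors c1@2 c2@7 c3@8, authorship ........
After op 3 (move_right): buffer="alrlwluu" (len 8), cursors c1@3 c2@8 c3@8, authorship ........
After op 4 (move_left): buffer="alrlwluu" (len 8), cursors c1@2 c2@7 c3@7, authorship ........
After op 5 (insert('c')): buffer="alcrlwluccu" (len 11), cursors c1@3 c2@10 c3@10, authorship ..1.....23.
Authorship (.=original, N=cursor N): . . 1 . . . . . 2 3 .
Index 2: author = 1

Answer: cursor 1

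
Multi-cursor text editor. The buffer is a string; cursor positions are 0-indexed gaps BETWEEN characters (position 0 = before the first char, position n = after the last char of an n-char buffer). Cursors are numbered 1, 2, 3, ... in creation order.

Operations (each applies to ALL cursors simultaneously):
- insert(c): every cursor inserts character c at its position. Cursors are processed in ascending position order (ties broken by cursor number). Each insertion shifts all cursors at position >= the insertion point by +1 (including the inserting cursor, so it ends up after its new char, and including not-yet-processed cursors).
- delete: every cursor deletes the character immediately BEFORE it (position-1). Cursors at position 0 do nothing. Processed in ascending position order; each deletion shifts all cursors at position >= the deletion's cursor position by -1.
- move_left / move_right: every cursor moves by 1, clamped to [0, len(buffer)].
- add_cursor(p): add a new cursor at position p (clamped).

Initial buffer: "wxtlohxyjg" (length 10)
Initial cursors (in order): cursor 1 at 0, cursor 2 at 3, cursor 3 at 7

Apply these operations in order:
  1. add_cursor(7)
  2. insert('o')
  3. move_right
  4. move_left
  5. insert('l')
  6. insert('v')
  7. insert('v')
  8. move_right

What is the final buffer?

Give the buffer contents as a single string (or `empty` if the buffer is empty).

Answer: olvvwxtolvvlohxoollvvvvyjg

Derivation:
After op 1 (add_cursor(7)): buffer="wxtlohxyjg" (len 10), cursors c1@0 c2@3 c3@7 c4@7, authorship ..........
After op 2 (insert('o')): buffer="owxtolohxooyjg" (len 14), cursors c1@1 c2@5 c3@11 c4@11, authorship 1...2....34...
After op 3 (move_right): buffer="owxtolohxooyjg" (len 14), cursors c1@2 c2@6 c3@12 c4@12, authorship 1...2....34...
After op 4 (move_left): buffer="owxtolohxooyjg" (len 14), cursors c1@1 c2@5 c3@11 c4@11, authorship 1...2....34...
After op 5 (insert('l')): buffer="olwxtollohxoollyjg" (len 18), cursors c1@2 c2@7 c3@15 c4@15, authorship 11...22....3434...
After op 6 (insert('v')): buffer="olvwxtolvlohxoollvvyjg" (len 22), cursors c1@3 c2@9 c3@19 c4@19, authorship 111...222....343434...
After op 7 (insert('v')): buffer="olvvwxtolvvlohxoollvvvvyjg" (len 26), cursors c1@4 c2@11 c3@23 c4@23, authorship 1111...2222....34343434...
After op 8 (move_right): buffer="olvvwxtolvvlohxoollvvvvyjg" (len 26), cursors c1@5 c2@12 c3@24 c4@24, authorship 1111...2222....34343434...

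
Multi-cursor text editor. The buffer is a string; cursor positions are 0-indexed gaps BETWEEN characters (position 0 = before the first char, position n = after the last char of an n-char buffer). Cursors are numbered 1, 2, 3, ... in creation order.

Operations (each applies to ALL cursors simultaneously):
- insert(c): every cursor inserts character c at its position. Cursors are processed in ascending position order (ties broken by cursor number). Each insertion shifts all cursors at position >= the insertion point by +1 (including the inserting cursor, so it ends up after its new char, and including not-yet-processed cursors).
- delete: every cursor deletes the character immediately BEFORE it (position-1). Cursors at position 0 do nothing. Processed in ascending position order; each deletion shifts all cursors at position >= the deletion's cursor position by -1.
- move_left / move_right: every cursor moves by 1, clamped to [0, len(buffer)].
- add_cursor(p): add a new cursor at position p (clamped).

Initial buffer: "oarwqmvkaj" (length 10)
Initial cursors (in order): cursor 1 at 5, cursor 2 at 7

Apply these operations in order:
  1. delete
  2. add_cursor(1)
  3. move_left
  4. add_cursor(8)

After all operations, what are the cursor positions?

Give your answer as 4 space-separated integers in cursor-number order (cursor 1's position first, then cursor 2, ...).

Answer: 3 4 0 8

Derivation:
After op 1 (delete): buffer="oarwmkaj" (len 8), cursors c1@4 c2@5, authorship ........
After op 2 (add_cursor(1)): buffer="oarwmkaj" (len 8), cursors c3@1 c1@4 c2@5, authorship ........
After op 3 (move_left): buffer="oarwmkaj" (len 8), cursors c3@0 c1@3 c2@4, authorship ........
After op 4 (add_cursor(8)): buffer="oarwmkaj" (len 8), cursors c3@0 c1@3 c2@4 c4@8, authorship ........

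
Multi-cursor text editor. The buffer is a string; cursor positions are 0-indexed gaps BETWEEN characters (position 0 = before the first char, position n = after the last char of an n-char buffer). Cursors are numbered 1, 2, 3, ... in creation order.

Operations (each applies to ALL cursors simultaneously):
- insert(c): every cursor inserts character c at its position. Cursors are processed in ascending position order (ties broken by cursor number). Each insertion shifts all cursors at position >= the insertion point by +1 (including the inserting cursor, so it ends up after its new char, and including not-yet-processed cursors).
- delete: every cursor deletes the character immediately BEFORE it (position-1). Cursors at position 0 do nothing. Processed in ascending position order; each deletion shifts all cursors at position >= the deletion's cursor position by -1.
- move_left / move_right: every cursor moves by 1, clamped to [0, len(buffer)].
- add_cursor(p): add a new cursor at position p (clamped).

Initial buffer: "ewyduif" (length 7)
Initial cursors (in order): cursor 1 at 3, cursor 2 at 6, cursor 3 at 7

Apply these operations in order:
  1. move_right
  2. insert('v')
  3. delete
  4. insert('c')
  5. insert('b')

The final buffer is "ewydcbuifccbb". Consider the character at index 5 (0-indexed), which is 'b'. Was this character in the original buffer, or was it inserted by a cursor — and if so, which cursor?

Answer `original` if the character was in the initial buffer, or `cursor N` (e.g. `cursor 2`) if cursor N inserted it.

Answer: cursor 1

Derivation:
After op 1 (move_right): buffer="ewyduif" (len 7), cursors c1@4 c2@7 c3@7, authorship .......
After op 2 (insert('v')): buffer="ewydvuifvv" (len 10), cursors c1@5 c2@10 c3@10, authorship ....1...23
After op 3 (delete): buffer="ewyduif" (len 7), cursors c1@4 c2@7 c3@7, authorship .......
After op 4 (insert('c')): buffer="ewydcuifcc" (len 10), cursors c1@5 c2@10 c3@10, authorship ....1...23
After op 5 (insert('b')): buffer="ewydcbuifccbb" (len 13), cursors c1@6 c2@13 c3@13, authorship ....11...2323
Authorship (.=original, N=cursor N): . . . . 1 1 . . . 2 3 2 3
Index 5: author = 1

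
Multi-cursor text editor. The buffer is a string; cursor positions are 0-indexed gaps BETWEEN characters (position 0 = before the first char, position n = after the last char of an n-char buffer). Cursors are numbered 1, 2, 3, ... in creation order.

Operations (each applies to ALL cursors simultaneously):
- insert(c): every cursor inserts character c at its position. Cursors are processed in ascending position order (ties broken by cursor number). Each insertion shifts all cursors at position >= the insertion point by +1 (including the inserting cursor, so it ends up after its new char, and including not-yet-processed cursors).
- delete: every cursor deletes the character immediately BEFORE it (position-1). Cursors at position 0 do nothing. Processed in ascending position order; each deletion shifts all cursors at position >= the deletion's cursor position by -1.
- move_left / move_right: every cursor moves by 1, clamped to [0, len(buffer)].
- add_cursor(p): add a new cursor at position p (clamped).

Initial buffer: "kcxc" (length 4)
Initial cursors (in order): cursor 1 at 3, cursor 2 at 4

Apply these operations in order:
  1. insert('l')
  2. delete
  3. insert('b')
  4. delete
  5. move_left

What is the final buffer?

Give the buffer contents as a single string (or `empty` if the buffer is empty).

Answer: kcxc

Derivation:
After op 1 (insert('l')): buffer="kcxlcl" (len 6), cursors c1@4 c2@6, authorship ...1.2
After op 2 (delete): buffer="kcxc" (len 4), cursors c1@3 c2@4, authorship ....
After op 3 (insert('b')): buffer="kcxbcb" (len 6), cursors c1@4 c2@6, authorship ...1.2
After op 4 (delete): buffer="kcxc" (len 4), cursors c1@3 c2@4, authorship ....
After op 5 (move_left): buffer="kcxc" (len 4), cursors c1@2 c2@3, authorship ....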